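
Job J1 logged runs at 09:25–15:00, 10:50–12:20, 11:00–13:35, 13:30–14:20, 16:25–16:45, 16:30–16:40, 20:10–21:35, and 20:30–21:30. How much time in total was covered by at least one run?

Merged: 09:25–15:00, 16:25–16:45, 20:10–21:35.
Lengths: 5 h 35 min + 20 min + 1 h 25 min = 7 h 20 min.

7 h 20 min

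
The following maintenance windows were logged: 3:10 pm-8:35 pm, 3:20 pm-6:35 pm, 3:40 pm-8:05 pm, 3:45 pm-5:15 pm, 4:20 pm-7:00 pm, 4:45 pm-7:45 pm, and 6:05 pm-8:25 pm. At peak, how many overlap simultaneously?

Walk the sorted start/end points keeping a running depth.
The depth first hits 6 at 4:45 pm.

6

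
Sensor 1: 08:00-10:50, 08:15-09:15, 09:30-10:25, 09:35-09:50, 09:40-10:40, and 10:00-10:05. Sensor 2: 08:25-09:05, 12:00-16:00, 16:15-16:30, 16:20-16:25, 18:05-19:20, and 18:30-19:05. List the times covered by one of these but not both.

08:00–08:25, 09:05–10:50, 12:00–16:00, 16:15–16:30, 18:05–19:20

Merge the first list: 08:00–10:50.
Merge the second list: 08:25–09:05, 12:00–16:00, 16:15–16:30, 18:05–19:20.
A but not B: 08:00–08:25, 09:05–10:50.
B but not A: 12:00–16:00, 16:15–16:30, 18:05–19:20.
Combining gives A △ B.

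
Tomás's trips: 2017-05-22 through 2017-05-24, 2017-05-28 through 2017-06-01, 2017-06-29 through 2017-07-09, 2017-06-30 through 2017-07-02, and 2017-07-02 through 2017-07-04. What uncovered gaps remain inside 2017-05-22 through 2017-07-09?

After merging, the occupied span is 2017-05-22 through 2017-05-24, 2017-05-28 through 2017-06-01, 2017-06-29 through 2017-07-09.
Complement within 2017-05-22 through 2017-07-09: 2017-05-25 through 2017-05-27, 2017-06-02 through 2017-06-28.

2017-05-25 through 2017-05-27, 2017-06-02 through 2017-06-28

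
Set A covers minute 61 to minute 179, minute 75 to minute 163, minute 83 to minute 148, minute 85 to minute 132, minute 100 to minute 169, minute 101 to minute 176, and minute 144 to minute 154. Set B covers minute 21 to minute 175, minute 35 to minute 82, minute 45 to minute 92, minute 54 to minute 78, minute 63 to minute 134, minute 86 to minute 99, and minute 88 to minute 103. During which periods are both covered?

A, merged: minute 61 to minute 179.
B, merged: minute 21 to minute 175.
minute 61 to minute 179 ∩ B → minute 61 to minute 175.

minute 61 to minute 175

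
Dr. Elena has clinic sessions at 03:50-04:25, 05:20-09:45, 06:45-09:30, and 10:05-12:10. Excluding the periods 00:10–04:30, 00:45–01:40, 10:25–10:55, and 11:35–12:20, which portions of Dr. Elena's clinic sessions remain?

05:20–09:45, 10:05–10:25, 10:55–11:35

Merge the first list: 03:50–04:25, 05:20–09:45, 10:05–12:10.
Merge the second list: 00:10–04:30, 10:25–10:55, 11:35–12:20.
03:50–04:25: entirely removed.
05:20–09:45: nothing removed.
10:05–12:10 \ B = 10:05–10:25, 10:55–11:35.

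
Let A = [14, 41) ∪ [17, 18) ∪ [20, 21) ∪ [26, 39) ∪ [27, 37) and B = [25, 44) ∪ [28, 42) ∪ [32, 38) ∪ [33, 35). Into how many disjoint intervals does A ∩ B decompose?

First set merges to [14, 41).
Second set merges to [25, 44).
A ∩ B = [25, 41).
That is 1 disjoint piece.

1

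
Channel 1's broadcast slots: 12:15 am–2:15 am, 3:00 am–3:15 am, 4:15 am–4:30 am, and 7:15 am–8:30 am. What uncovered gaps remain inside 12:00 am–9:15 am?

The merged coverage is 12:15 am–2:15 am, 3:00 am–3:15 am, 4:15 am–4:30 am, 7:15 am–8:30 am.
Gaps within 12:00 am–9:15 am: 12:00 am–12:15 am, 2:15 am–3:00 am, 3:15 am–4:15 am, 4:30 am–7:15 am, 8:30 am–9:15 am.

12:00 am–12:15 am, 2:15 am–3:00 am, 3:15 am–4:15 am, 4:30 am–7:15 am, 8:30 am–9:15 am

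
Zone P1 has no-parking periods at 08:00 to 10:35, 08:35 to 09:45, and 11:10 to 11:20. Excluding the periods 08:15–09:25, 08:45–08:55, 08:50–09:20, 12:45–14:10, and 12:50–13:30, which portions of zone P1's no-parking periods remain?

08:00–08:15, 09:25–10:35, 11:10–11:20

Merge the first list: 08:00–10:35, 11:10–11:20.
Merge the second list: 08:15–09:25, 12:45–14:10.
08:00–10:35 with B removed leaves 08:00–08:15, 09:25–10:35.
11:10–11:20 is untouched.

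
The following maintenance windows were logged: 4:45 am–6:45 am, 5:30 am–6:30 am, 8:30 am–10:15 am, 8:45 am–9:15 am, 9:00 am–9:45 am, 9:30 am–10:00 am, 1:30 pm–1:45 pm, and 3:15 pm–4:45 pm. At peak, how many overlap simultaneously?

3

Walk the sorted start/end points keeping a running depth.
The depth first hits 3 at 9:00 am.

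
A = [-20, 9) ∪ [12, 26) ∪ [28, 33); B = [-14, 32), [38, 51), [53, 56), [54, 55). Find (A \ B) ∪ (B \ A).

[-20, -14) ∪ [9, 12) ∪ [26, 28) ∪ [32, 33) ∪ [38, 51) ∪ [53, 56)

Merge the second list: [-14, 32), [38, 51), [53, 56).
Only in the first: [-20, -14), [32, 33).
Only in the second: [9, 12), [26, 28), [38, 51), [53, 56).
Together these are the periods covered by exactly one.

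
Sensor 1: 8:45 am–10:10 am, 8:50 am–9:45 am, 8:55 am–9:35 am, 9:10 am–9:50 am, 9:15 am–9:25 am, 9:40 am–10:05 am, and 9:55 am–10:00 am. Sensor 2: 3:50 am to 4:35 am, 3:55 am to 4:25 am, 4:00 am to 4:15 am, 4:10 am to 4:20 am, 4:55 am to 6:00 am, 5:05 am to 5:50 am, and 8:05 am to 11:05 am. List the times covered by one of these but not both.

3:50 am–4:35 am, 4:55 am–6:00 am, 8:05 am–8:45 am, 10:10 am–11:05 am

First set merges to 8:45 am–10:10 am.
Second set merges to 3:50 am–4:35 am, 4:55 am–6:00 am, 8:05 am–11:05 am.
A but not B: none.
B but not A: 3:50 am–4:35 am, 4:55 am–6:00 am, 8:05 am–8:45 am, 10:10 am–11:05 am.
Combining gives A △ B.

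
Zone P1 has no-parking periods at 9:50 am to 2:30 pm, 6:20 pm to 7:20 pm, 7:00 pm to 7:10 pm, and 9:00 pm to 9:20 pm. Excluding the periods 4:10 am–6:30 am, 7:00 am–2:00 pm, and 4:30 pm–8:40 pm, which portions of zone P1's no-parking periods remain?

2:00 pm–2:30 pm, 9:00 pm–9:20 pm

Merge the first list: 9:50 am–2:30 pm, 6:20 pm–7:20 pm, 9:00 pm–9:20 pm.
9:50 am–2:30 pm with B removed leaves 2:00 pm–2:30 pm.
6:20 pm–7:20 pm lies entirely inside B → drops out.
9:00 pm–9:20 pm is untouched.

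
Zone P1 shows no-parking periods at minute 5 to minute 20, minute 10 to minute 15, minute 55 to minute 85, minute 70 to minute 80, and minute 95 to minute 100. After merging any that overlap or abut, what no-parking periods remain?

minute 5 to minute 20, minute 55 to minute 85, minute 95 to minute 100

minute 10 to minute 15 overlaps/touches minute 5 to minute 20 → extend to minute 5 to minute 20.
minute 55 to minute 85 is disjoint → start new block.
minute 70 to minute 80 overlaps/touches minute 55 to minute 85 → extend to minute 55 to minute 85.
minute 95 to minute 100 is disjoint → start new block.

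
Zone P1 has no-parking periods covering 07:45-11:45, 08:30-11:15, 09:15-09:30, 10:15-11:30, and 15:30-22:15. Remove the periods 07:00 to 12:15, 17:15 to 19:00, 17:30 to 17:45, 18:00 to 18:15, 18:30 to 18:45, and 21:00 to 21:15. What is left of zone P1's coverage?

15:30–17:15, 19:00–21:00, 21:15–22:15

First set merges to 07:45–11:45, 15:30–22:15.
Second set merges to 07:00–12:15, 17:15–19:00, 21:00–21:15.
07:45–11:45: fully covered by B → removed.
15:30–22:15 minus B → 15:30–17:15, 19:00–21:00, 21:15–22:15.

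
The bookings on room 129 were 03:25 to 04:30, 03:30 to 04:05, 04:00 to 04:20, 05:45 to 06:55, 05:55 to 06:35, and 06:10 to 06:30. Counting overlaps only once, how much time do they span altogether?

Merged: 03:25–04:30, 05:45–06:55.
Lengths: 1 h 5 min + 1 h 10 min = 2 h 15 min.

2 h 15 min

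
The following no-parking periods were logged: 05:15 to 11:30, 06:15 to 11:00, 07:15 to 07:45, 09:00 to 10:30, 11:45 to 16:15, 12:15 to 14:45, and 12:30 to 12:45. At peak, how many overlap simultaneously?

3

Sweep endpoints in order; track running count of active intervals.
Peak of 3 reached at 07:15.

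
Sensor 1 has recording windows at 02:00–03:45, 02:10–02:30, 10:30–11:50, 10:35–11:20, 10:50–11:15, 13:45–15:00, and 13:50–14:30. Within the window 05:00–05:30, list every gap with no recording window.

The merged coverage is 02:00–03:45, 10:30–11:50, 13:45–15:00.
Gaps within 05:00–05:30: 05:00–05:30.

05:00–05:30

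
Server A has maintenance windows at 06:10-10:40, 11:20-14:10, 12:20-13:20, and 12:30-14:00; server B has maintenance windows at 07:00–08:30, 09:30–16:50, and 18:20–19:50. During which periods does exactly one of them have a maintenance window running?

Merge the first list: 06:10-10:40, 11:20-14:10.
A \ B = 06:10-07:00, 08:30-09:30.
B \ A = 10:40-11:20, 14:10-16:50, 18:20-19:50.
Union of the two gives the symmetric difference.

06:10-07:00, 08:30-09:30, 10:40-11:20, 14:10-16:50, 18:20-19:50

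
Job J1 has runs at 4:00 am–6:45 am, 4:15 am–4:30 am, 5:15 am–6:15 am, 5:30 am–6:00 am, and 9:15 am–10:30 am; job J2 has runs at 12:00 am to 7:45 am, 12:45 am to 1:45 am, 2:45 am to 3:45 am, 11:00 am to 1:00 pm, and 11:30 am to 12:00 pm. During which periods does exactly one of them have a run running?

12:00 am-4:00 am, 6:45 am-7:45 am, 9:15 am-10:30 am, 11:00 am-1:00 pm

Merge the first list: 4:00 am-6:45 am, 9:15 am-10:30 am.
Merge the second list: 12:00 am-7:45 am, 11:00 am-1:00 pm.
A but not B: 9:15 am-10:30 am.
B but not A: 12:00 am-4:00 am, 6:45 am-7:45 am, 11:00 am-1:00 pm.
Combining gives A △ B.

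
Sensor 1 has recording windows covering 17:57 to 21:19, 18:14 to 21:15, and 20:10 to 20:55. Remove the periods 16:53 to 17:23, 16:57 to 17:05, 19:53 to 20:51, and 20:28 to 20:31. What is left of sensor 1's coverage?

17:57–19:53, 20:51–21:19

First set merges to 17:57–21:19.
Second set merges to 16:53–17:23, 19:53–20:51.
17:57–21:19 minus B → 17:57–19:53, 20:51–21:19.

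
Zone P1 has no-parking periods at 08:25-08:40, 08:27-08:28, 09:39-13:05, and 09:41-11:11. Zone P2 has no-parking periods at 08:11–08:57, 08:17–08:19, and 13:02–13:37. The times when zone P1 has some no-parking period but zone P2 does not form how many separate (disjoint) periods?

A, merged: 08:25-08:40, 09:39-13:05.
B, merged: 08:11-08:57, 13:02-13:37.
A \ B = 09:39-13:02.
That is 1 disjoint piece.

1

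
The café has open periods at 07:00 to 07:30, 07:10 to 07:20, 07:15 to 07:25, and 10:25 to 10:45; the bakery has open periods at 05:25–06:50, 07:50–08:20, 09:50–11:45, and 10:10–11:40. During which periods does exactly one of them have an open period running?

Merge the first list: 07:00–07:30, 10:25–10:45.
Merge the second list: 05:25–06:50, 07:50–08:20, 09:50–11:45.
Only in the first: 07:00–07:30.
Only in the second: 05:25–06:50, 07:50–08:20, 09:50–10:25, 10:45–11:45.
Together these are the periods covered by exactly one.

05:25–06:50, 07:00–07:30, 07:50–08:20, 09:50–10:25, 10:45–11:45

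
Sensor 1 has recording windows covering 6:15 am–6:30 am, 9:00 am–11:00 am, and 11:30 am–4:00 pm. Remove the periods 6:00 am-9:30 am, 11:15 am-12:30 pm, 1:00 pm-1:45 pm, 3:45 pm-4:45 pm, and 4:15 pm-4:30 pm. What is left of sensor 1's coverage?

9:30 am-11:00 am, 12:30 pm-1:00 pm, 1:45 pm-3:45 pm

Merge the second list: 6:00 am-9:30 am, 11:15 am-12:30 pm, 1:00 pm-1:45 pm, 3:45 pm-4:45 pm.
6:15 am-6:30 am: entirely removed.
9:00 am-11:00 am \ B = 9:30 am-11:00 am.
11:30 am-4:00 pm \ B = 12:30 pm-1:00 pm, 1:45 pm-3:45 pm.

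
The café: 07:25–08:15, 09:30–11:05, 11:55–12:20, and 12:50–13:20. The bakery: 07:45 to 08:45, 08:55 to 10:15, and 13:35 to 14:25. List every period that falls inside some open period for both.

07:25-08:15 ∩ B → 07:45-08:15.
09:30-11:05 ∩ B → 09:30-10:15.
11:55-12:20 meets no B interval.
12:50-13:20 meets no B interval.

07:45-08:15, 09:30-10:15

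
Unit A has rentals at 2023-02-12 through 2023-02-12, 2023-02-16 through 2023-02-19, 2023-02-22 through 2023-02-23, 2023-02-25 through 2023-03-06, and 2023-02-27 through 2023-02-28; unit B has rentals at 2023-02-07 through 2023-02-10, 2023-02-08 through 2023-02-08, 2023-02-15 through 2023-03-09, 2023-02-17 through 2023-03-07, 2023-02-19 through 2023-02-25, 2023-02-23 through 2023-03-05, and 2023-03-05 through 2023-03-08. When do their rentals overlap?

Merge the first list: 2023-02-12 through 2023-02-12, 2023-02-16 through 2023-02-19, 2023-02-22 through 2023-02-23, 2023-02-25 through 2023-03-06.
Merge the second list: 2023-02-07 through 2023-02-10, 2023-02-15 through 2023-03-09.
2023-02-12 through 2023-02-12: no overlap with the second set.
2023-02-16 through 2023-02-19 meets the second set on 2023-02-16 through 2023-02-19.
2023-02-22 through 2023-02-23 meets the second set on 2023-02-22 through 2023-02-23.
2023-02-25 through 2023-03-06 meets the second set on 2023-02-25 through 2023-03-06.

2023-02-16 through 2023-02-19, 2023-02-22 through 2023-02-23, 2023-02-25 through 2023-03-06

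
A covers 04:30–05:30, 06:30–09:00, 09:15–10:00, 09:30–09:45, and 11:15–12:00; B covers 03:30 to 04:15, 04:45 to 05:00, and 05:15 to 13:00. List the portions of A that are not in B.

A, merged: 04:30–05:30, 06:30–09:00, 09:15–10:00, 11:15–12:00.
04:30–05:30 minus B → 04:30–04:45, 05:00–05:15.
06:30–09:00: fully covered by B → removed.
09:15–10:00: fully covered by B → removed.
11:15–12:00: fully covered by B → removed.

04:30–04:45, 05:00–05:15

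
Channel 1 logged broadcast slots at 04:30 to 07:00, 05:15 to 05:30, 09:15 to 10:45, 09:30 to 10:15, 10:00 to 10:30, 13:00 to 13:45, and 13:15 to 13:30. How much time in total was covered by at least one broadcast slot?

4 h 45 min

Merged: 04:30–07:00, 09:15–10:45, 13:00–13:45.
Lengths: 2 h 30 min + 1 h 30 min + 45 min = 4 h 45 min.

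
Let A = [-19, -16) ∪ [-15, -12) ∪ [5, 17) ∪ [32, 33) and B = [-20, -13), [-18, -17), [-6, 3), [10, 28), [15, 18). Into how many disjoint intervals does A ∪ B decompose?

4

Second set merges to [-20, -13), [-6, 3), [10, 28).
A ∪ B = [-20, -12), [-6, 3), [5, 28), [32, 33).
That is 4 disjoint pieces.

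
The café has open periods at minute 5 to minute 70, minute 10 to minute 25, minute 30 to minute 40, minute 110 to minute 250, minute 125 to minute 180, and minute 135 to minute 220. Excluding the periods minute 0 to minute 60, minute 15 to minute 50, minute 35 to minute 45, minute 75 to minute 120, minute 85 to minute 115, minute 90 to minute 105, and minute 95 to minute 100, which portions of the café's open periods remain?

A, merged: minute 5 to minute 70, minute 110 to minute 250.
B, merged: minute 0 to minute 60, minute 75 to minute 120.
minute 5 to minute 70 with B removed leaves minute 60 to minute 70.
minute 110 to minute 250 with B removed leaves minute 120 to minute 250.

minute 60 to minute 70, minute 120 to minute 250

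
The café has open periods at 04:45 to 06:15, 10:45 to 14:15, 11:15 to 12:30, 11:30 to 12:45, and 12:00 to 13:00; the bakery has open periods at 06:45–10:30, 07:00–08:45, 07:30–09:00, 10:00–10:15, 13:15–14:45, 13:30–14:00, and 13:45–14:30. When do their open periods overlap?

A, merged: 04:45-06:15, 10:45-14:15.
B, merged: 06:45-10:30, 13:15-14:45.
04:45-06:15: no overlap with the second set.
10:45-14:15 meets the second set on 13:15-14:15.

13:15-14:15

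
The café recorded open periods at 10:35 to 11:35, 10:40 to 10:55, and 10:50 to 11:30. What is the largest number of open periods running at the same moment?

3

At 10:50, 3 of the intervals are simultaneously active.
No point has more.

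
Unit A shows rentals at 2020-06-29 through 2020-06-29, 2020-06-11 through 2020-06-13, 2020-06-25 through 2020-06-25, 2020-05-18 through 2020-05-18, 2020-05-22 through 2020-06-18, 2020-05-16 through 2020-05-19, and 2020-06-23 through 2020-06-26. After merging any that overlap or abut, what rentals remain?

2020-05-16 through 2020-05-19, 2020-05-22 through 2020-06-18, 2020-06-23 through 2020-06-26, 2020-06-29 through 2020-06-29

Sort by start: 2020-05-16 through 2020-05-19, 2020-05-18 through 2020-05-18, 2020-05-22 through 2020-06-18, 2020-06-11 through 2020-06-13, 2020-06-23 through 2020-06-26, 2020-06-25 through 2020-06-25, 2020-06-29 through 2020-06-29.
2020-05-18 through 2020-05-18 overlaps/touches 2020-05-16 through 2020-05-19 → extend to 2020-05-16 through 2020-05-19.
2020-05-22 through 2020-06-18 is disjoint → start new block.
2020-06-11 through 2020-06-13 overlaps/touches 2020-05-22 through 2020-06-18 → extend to 2020-05-22 through 2020-06-18.
2020-06-23 through 2020-06-26 is disjoint → start new block.
2020-06-25 through 2020-06-25 overlaps/touches 2020-06-23 through 2020-06-26 → extend to 2020-06-23 through 2020-06-26.
2020-06-29 through 2020-06-29 is disjoint → start new block.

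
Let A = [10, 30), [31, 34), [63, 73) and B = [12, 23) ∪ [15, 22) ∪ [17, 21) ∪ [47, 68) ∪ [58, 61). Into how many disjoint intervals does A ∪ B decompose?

Second set merges to [12, 23), [47, 68).
A ∪ B = [10, 30), [31, 34), [47, 73).
That is 3 disjoint pieces.

3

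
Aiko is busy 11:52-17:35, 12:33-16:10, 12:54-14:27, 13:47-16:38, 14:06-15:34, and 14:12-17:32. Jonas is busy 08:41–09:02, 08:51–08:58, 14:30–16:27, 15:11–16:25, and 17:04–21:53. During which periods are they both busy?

14:30-16:27, 17:04-17:35

A, merged: 11:52-17:35.
B, merged: 08:41-09:02, 14:30-16:27, 17:04-21:53.
11:52-17:35 ∩ B → 14:30-16:27, 17:04-17:35.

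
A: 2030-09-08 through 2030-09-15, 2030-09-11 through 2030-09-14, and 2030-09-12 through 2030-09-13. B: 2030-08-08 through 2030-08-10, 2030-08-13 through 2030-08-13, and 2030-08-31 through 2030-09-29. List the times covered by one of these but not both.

A, merged: 2030-09-08 through 2030-09-15.
A \ B = none.
B \ A = 2030-08-08 through 2030-08-10, 2030-08-13 through 2030-08-13, 2030-08-31 through 2030-09-07, 2030-09-16 through 2030-09-29.
Union of the two gives the symmetric difference.

2030-08-08 through 2030-08-10, 2030-08-13 through 2030-08-13, 2030-08-31 through 2030-09-07, 2030-09-16 through 2030-09-29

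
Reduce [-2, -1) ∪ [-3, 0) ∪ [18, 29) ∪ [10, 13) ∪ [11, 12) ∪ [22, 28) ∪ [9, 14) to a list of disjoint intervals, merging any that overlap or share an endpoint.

[-3, 0) ∪ [9, 14) ∪ [18, 29)

Sort by start: [-3, 0), [-2, -1), [9, 14), [10, 13), [11, 12), [18, 29), [22, 28).
[-2, -1) overlaps/touches [-3, 0) → extend to [-3, 0).
[9, 14) is disjoint → start new block.
[10, 13) overlaps/touches [9, 14) → extend to [9, 14).
[11, 12) overlaps/touches [9, 14) → extend to [9, 14).
[18, 29) is disjoint → start new block.
[22, 28) overlaps/touches [18, 29) → extend to [18, 29).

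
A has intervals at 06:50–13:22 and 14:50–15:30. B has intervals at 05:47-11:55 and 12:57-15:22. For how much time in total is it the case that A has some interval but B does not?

1 h 10 min

A \ B = 11:55-12:57, 15:22-15:30.
Total: 1 h 2 min + 8 min = 1 h 10 min.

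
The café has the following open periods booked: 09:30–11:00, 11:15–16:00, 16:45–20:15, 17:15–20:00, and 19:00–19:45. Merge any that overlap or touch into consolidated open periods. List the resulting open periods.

09:30–11:00, 11:15–16:00, 16:45–20:15

11:15–16:00 is disjoint → start new block.
16:45–20:15 is disjoint → start new block.
17:15–20:00 overlaps/touches 16:45–20:15 → extend to 16:45–20:15.
19:00–19:45 overlaps/touches 16:45–20:15 → extend to 16:45–20:15.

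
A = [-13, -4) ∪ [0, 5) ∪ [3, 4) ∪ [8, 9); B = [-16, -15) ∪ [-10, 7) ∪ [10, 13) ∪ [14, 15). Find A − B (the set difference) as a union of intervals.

[-13, -10) ∪ [8, 9)

Merge the first list: [-13, -4), [0, 5), [8, 9).
[-13, -4) \ B = [-13, -10).
[0, 5): entirely removed.
[8, 9): nothing removed.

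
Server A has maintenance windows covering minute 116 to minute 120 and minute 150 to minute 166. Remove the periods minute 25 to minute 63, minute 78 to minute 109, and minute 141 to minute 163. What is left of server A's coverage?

minute 116 to minute 120: nothing removed.
minute 150 to minute 166 \ B = minute 163 to minute 166.

minute 116 to minute 120, minute 163 to minute 166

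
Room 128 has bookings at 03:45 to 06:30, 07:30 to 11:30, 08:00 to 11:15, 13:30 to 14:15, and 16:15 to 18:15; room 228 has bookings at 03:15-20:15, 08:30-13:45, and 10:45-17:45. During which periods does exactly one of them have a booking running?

First set merges to 03:45–06:30, 07:30–11:30, 13:30–14:15, 16:15–18:15.
Second set merges to 03:15–20:15.
A but not B: none.
B but not A: 03:15–03:45, 06:30–07:30, 11:30–13:30, 14:15–16:15, 18:15–20:15.
Combining gives A △ B.

03:15–03:45, 06:30–07:30, 11:30–13:30, 14:15–16:15, 18:15–20:15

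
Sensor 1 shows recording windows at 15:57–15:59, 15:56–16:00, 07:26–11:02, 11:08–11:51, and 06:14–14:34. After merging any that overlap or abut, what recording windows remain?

06:14–14:34, 15:56–16:00

Sort by start: 06:14–14:34, 07:26–11:02, 11:08–11:51, 15:56–16:00, 15:57–15:59.
07:26–11:02 overlaps/touches 06:14–14:34 → extend to 06:14–14:34.
11:08–11:51 overlaps/touches 06:14–14:34 → extend to 06:14–14:34.
15:56–16:00 is disjoint → start new block.
15:57–15:59 overlaps/touches 15:56–16:00 → extend to 15:56–16:00.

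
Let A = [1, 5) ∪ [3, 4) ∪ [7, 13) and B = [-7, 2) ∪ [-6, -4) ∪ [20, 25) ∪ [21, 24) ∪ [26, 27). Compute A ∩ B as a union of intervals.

[1, 2)

A, merged: [1, 5), [7, 13).
B, merged: [-7, 2), [20, 25), [26, 27).
[1, 5) meets the second set on [1, 2).
[7, 13): no overlap with the second set.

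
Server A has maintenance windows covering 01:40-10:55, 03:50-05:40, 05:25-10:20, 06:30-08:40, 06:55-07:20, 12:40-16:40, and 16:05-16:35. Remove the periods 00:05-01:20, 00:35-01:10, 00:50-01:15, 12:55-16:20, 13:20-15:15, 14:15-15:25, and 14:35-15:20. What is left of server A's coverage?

First set merges to 01:40–10:55, 12:40–16:40.
Second set merges to 00:05–01:20, 12:55–16:20.
01:40–10:55: no B overlap → unchanged.
12:40–16:40 minus B → 12:40–12:55, 16:20–16:40.

01:40–10:55, 12:40–12:55, 16:20–16:40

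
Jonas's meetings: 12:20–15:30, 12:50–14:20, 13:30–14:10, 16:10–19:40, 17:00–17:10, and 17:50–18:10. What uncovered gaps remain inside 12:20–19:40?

15:30-16:10

The merged coverage is 12:20-15:30, 16:10-19:40.
Complement within 12:20-19:40: 15:30-16:10.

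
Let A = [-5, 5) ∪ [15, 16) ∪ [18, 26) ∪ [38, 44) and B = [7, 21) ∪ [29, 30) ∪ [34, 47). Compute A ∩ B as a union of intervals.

[-5, 5): no overlap with the second set.
[15, 16) meets the second set on [15, 16).
[18, 26) meets the second set on [18, 21).
[38, 44) meets the second set on [38, 44).

[15, 16) ∪ [18, 21) ∪ [38, 44)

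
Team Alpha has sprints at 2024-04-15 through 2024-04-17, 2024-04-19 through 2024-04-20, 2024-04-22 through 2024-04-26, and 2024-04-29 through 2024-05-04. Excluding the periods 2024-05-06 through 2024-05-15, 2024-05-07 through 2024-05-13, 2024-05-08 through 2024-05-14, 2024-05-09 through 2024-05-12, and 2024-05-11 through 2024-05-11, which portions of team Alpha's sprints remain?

Merge the second list: 2024-05-06 through 2024-05-15.
2024-04-15 through 2024-04-17: nothing removed.
2024-04-19 through 2024-04-20: nothing removed.
2024-04-22 through 2024-04-26: nothing removed.
2024-04-29 through 2024-05-04: nothing removed.

2024-04-15 through 2024-04-17, 2024-04-19 through 2024-04-20, 2024-04-22 through 2024-04-26, 2024-04-29 through 2024-05-04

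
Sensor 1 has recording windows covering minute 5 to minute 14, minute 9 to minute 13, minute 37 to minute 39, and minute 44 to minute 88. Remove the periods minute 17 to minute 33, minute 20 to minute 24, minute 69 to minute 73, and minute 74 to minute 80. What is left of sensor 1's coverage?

minute 5 to minute 14, minute 37 to minute 39, minute 44 to minute 69, minute 73 to minute 74, minute 80 to minute 88

Merge the first list: minute 5 to minute 14, minute 37 to minute 39, minute 44 to minute 88.
Merge the second list: minute 17 to minute 33, minute 69 to minute 73, minute 74 to minute 80.
minute 5 to minute 14: no B overlap → unchanged.
minute 37 to minute 39: no B overlap → unchanged.
minute 44 to minute 88 minus B → minute 44 to minute 69, minute 73 to minute 74, minute 80 to minute 88.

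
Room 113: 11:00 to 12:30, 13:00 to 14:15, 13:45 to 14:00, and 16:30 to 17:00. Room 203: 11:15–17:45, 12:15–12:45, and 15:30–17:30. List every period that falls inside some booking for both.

First set merges to 11:00-12:30, 13:00-14:15, 16:30-17:00.
Second set merges to 11:15-17:45.
11:00-12:30 ∩ B → 11:15-12:30.
13:00-14:15 ∩ B → 13:00-14:15.
16:30-17:00 ∩ B → 16:30-17:00.

11:15-12:30, 13:00-14:15, 16:30-17:00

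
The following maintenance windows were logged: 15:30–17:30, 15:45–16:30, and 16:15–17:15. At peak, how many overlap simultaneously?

Walk the sorted start/end points keeping a running depth.
The depth first hits 3 at 16:15.

3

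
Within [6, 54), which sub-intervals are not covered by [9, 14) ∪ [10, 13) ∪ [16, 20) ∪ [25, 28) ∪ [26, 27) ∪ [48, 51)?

After merging, the occupied span is [9, 14), [16, 20), [25, 28), [48, 51).
Gaps within [6, 54): [6, 9), [14, 16), [20, 25), [28, 48), [51, 54).

[6, 9) ∪ [14, 16) ∪ [20, 25) ∪ [28, 48) ∪ [51, 54)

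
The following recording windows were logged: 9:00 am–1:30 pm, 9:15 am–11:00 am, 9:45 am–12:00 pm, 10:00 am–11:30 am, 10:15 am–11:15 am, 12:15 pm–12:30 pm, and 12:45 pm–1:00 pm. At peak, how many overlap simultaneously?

5

At 10:15 am, 5 of the intervals are simultaneously active.
No point has more.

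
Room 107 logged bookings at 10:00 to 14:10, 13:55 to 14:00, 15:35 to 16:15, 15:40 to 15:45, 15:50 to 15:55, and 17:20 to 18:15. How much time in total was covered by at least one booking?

5 h 45 min

Merged: 10:00–14:10, 15:35–16:15, 17:20–18:15.
Lengths: 4 h 10 min + 40 min + 55 min = 5 h 45 min.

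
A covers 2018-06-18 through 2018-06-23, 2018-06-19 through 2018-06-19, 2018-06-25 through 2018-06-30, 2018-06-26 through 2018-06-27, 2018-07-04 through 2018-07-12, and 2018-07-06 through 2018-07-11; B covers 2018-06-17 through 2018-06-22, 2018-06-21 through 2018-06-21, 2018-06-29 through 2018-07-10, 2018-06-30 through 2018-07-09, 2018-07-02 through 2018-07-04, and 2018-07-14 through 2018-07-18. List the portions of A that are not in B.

2018-06-23 through 2018-06-23, 2018-06-25 through 2018-06-28, 2018-07-11 through 2018-07-12

Merge the first list: 2018-06-18 through 2018-06-23, 2018-06-25 through 2018-06-30, 2018-07-04 through 2018-07-12.
Merge the second list: 2018-06-17 through 2018-06-22, 2018-06-29 through 2018-07-10, 2018-07-14 through 2018-07-18.
2018-06-18 through 2018-06-23 with B removed leaves 2018-06-23 through 2018-06-23.
2018-06-25 through 2018-06-30 with B removed leaves 2018-06-25 through 2018-06-28.
2018-07-04 through 2018-07-12 with B removed leaves 2018-07-11 through 2018-07-12.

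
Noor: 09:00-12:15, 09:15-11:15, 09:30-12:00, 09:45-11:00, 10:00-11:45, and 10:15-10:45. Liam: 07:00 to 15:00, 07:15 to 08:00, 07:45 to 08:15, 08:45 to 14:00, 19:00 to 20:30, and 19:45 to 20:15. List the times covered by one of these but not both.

07:00–09:00, 12:15–15:00, 19:00–20:30

Merge the first list: 09:00–12:15.
Merge the second list: 07:00–15:00, 19:00–20:30.
Only in the first: none.
Only in the second: 07:00–09:00, 12:15–15:00, 19:00–20:30.
Together these are the periods covered by exactly one.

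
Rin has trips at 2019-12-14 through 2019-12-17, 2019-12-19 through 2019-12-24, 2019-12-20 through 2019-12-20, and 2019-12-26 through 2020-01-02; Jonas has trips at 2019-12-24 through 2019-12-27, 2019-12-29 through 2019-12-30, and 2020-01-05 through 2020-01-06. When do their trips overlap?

A, merged: 2019-12-14 through 2019-12-17, 2019-12-19 through 2019-12-24, 2019-12-26 through 2020-01-02.
2019-12-14 through 2019-12-17: no overlap with the second set.
2019-12-19 through 2019-12-24 meets the second set on 2019-12-24 through 2019-12-24.
2019-12-26 through 2020-01-02 meets the second set on 2019-12-26 through 2019-12-27, 2019-12-29 through 2019-12-30.

2019-12-24 through 2019-12-24, 2019-12-26 through 2019-12-27, 2019-12-29 through 2019-12-30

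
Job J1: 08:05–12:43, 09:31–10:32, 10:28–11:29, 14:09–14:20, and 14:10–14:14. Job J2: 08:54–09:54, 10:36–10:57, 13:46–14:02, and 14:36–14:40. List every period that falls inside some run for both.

08:54–09:54, 10:36–10:57

First set merges to 08:05–12:43, 14:09–14:20.
08:05–12:43 meets the second set on 08:54–09:54, 10:36–10:57.
14:09–14:20: no overlap with the second set.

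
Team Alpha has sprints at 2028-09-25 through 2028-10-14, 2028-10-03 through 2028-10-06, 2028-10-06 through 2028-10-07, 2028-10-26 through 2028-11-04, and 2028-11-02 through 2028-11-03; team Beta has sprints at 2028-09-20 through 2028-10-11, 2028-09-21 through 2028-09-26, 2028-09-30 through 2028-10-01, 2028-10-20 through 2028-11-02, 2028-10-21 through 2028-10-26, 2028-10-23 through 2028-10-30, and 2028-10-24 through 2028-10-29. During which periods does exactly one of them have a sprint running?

Merge the first list: 2028-09-25 through 2028-10-14, 2028-10-26 through 2028-11-04.
Merge the second list: 2028-09-20 through 2028-10-11, 2028-10-20 through 2028-11-02.
A \ B = 2028-10-12 through 2028-10-14, 2028-11-03 through 2028-11-04.
B \ A = 2028-09-20 through 2028-09-24, 2028-10-20 through 2028-10-25.
Union of the two gives the symmetric difference.

2028-09-20 through 2028-09-24, 2028-10-12 through 2028-10-14, 2028-10-20 through 2028-10-25, 2028-11-03 through 2028-11-04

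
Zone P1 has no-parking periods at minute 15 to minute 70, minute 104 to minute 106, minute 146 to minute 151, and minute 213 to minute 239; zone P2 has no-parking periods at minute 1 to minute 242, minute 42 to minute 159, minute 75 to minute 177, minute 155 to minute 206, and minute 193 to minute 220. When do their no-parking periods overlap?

Second set merges to minute 1 to minute 242.
minute 15 to minute 70 overlaps B on minute 15 to minute 70.
minute 104 to minute 106 overlaps B on minute 104 to minute 106.
minute 146 to minute 151 overlaps B on minute 146 to minute 151.
minute 213 to minute 239 overlaps B on minute 213 to minute 239.

minute 15 to minute 70, minute 104 to minute 106, minute 146 to minute 151, minute 213 to minute 239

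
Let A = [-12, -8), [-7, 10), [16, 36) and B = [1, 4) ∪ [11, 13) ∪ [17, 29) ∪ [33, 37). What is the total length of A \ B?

23

A \ B = [-12, -8), [-7, 1), [4, 10), [16, 17), [29, 33).
Total: 4 + 8 + 6 + 1 + 4 = 23.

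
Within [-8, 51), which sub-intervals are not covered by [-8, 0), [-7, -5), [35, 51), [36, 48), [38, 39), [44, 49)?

[0, 35)

After merging, the occupied span is [-8, 0), [35, 51).
Gaps within [-8, 51): [0, 35).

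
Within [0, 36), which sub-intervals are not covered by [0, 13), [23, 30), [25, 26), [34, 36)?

Covered (merged): [0, 13), [23, 30), [34, 36).
Gaps within [0, 36): [13, 23), [30, 34).

[13, 23) ∪ [30, 34)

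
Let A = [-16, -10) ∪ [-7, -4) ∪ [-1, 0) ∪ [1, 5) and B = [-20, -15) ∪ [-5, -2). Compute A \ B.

[-16, -10) with B removed leaves [-15, -10).
[-7, -4) with B removed leaves [-7, -5).
[-1, 0) is untouched.
[1, 5) is untouched.

[-15, -10) ∪ [-7, -5) ∪ [-1, 0) ∪ [1, 5)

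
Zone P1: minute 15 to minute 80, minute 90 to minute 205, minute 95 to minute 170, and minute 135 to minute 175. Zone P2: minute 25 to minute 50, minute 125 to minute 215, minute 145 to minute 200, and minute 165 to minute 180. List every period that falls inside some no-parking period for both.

Merge the first list: minute 15 to minute 80, minute 90 to minute 205.
Merge the second list: minute 25 to minute 50, minute 125 to minute 215.
minute 15 to minute 80 meets the second set on minute 25 to minute 50.
minute 90 to minute 205 meets the second set on minute 125 to minute 205.

minute 25 to minute 50, minute 125 to minute 205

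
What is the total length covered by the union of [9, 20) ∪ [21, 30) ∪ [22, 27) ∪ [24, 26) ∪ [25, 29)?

Merged: [9, 20), [21, 30).
Lengths: 11 + 9 = 20.

20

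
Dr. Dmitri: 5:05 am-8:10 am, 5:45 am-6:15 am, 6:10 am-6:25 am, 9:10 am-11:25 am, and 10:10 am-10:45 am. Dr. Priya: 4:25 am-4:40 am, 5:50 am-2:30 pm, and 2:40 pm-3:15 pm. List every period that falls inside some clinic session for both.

5:50 am-8:10 am, 9:10 am-11:25 am

Merge the first list: 5:05 am-8:10 am, 9:10 am-11:25 am.
5:05 am-8:10 am meets the second set on 5:50 am-8:10 am.
9:10 am-11:25 am meets the second set on 9:10 am-11:25 am.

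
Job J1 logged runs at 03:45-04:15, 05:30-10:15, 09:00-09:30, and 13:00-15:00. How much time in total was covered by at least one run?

Merged: 03:45-04:15, 05:30-10:15, 13:00-15:00.
Lengths: 30 min + 4 h 45 min + 2 h = 7 h 15 min.

7 h 15 min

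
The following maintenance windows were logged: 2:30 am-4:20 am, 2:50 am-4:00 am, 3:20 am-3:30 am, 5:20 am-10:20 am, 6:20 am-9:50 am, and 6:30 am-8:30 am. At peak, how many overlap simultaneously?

Walk the sorted start/end points keeping a running depth.
The depth first hits 3 at 3:20 am.

3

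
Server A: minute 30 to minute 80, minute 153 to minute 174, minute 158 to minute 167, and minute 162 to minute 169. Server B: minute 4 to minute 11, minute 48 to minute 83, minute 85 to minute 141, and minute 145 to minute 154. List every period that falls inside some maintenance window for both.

minute 48 to minute 80, minute 153 to minute 154

First set merges to minute 30 to minute 80, minute 153 to minute 174.
minute 30 to minute 80 meets the second set on minute 48 to minute 80.
minute 153 to minute 174 meets the second set on minute 153 to minute 154.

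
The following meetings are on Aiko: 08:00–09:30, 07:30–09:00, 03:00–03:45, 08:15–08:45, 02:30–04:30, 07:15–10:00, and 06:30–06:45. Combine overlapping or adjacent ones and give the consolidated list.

Sort by start: 02:30–04:30, 03:00–03:45, 06:30–06:45, 07:15–10:00, 07:30–09:00, 08:00–09:30, 08:15–08:45.
03:00–03:45 overlaps/touches 02:30–04:30 → extend to 02:30–04:30.
06:30–06:45 is disjoint → start new block.
07:15–10:00 is disjoint → start new block.
07:30–09:00 overlaps/touches 07:15–10:00 → extend to 07:15–10:00.
08:00–09:30 overlaps/touches 07:15–10:00 → extend to 07:15–10:00.
08:15–08:45 overlaps/touches 07:15–10:00 → extend to 07:15–10:00.

02:30–04:30, 06:30–06:45, 07:15–10:00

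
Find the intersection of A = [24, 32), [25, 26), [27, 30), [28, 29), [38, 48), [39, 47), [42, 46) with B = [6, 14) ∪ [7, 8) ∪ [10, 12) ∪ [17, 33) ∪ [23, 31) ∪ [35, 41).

[24, 32) ∪ [38, 41)

A, merged: [24, 32), [38, 48).
B, merged: [6, 14), [17, 33), [35, 41).
[24, 32) meets the second set on [24, 32).
[38, 48) meets the second set on [38, 41).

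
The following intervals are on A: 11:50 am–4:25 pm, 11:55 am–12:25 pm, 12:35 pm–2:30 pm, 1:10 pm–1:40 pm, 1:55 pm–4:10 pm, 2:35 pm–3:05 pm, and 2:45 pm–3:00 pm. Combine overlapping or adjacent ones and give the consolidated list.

11:55 am–12:25 pm overlaps/touches 11:50 am–4:25 pm → extend to 11:50 am–4:25 pm.
12:35 pm–2:30 pm overlaps/touches 11:50 am–4:25 pm → extend to 11:50 am–4:25 pm.
1:10 pm–1:40 pm overlaps/touches 11:50 am–4:25 pm → extend to 11:50 am–4:25 pm.
1:55 pm–4:10 pm overlaps/touches 11:50 am–4:25 pm → extend to 11:50 am–4:25 pm.
2:35 pm–3:05 pm overlaps/touches 11:50 am–4:25 pm → extend to 11:50 am–4:25 pm.
2:45 pm–3:00 pm overlaps/touches 11:50 am–4:25 pm → extend to 11:50 am–4:25 pm.

11:50 am–4:25 pm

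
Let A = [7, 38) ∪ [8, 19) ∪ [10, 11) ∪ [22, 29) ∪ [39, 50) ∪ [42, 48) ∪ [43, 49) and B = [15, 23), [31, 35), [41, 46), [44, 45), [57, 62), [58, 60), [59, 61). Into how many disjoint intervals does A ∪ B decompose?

3

First set merges to [7, 38), [39, 50).
Second set merges to [15, 23), [31, 35), [41, 46), [57, 62).
A ∪ B = [7, 38), [39, 50), [57, 62).
That is 3 disjoint pieces.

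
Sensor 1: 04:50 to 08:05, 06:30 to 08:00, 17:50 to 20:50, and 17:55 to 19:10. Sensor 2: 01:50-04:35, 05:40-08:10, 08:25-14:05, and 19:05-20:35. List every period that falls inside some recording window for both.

First set merges to 04:50–08:05, 17:50–20:50.
04:50–08:05 ∩ B → 05:40–08:05.
17:50–20:50 ∩ B → 19:05–20:35.

05:40–08:05, 19:05–20:35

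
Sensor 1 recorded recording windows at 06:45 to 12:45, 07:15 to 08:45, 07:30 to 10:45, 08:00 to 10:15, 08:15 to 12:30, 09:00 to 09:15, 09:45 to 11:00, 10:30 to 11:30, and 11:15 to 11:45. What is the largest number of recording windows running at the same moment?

At 08:15, 5 of the intervals are simultaneously active.
No point has more.

5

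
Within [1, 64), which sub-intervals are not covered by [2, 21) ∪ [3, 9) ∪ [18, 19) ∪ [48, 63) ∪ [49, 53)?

Covered (merged): [2, 21), [48, 63).
Uncovered inside [1, 64): [1, 2), [21, 48), [63, 64).

[1, 2) ∪ [21, 48) ∪ [63, 64)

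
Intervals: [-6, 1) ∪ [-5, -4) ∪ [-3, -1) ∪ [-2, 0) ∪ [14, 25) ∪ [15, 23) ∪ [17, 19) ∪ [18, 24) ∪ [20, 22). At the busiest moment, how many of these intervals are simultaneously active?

4

At 18, 4 of the intervals are simultaneously active.
No point has more.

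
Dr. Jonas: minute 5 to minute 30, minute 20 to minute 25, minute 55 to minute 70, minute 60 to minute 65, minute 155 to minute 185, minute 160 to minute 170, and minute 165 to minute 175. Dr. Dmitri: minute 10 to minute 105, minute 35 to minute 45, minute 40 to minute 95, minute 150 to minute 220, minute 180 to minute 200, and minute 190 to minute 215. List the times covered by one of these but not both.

First set merges to minute 5 to minute 30, minute 55 to minute 70, minute 155 to minute 185.
Second set merges to minute 10 to minute 105, minute 150 to minute 220.
Only in the first: minute 5 to minute 10.
Only in the second: minute 30 to minute 55, minute 70 to minute 105, minute 150 to minute 155, minute 185 to minute 220.
Together these are the periods covered by exactly one.

minute 5 to minute 10, minute 30 to minute 55, minute 70 to minute 105, minute 150 to minute 155, minute 185 to minute 220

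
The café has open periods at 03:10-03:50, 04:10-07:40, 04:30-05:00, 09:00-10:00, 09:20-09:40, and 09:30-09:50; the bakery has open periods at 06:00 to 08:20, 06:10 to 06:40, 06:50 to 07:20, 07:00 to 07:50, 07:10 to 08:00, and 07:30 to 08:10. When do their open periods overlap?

A, merged: 03:10-03:50, 04:10-07:40, 09:00-10:00.
B, merged: 06:00-08:20.
03:10-03:50 meets no B interval.
04:10-07:40 ∩ B → 06:00-07:40.
09:00-10:00 meets no B interval.

06:00-07:40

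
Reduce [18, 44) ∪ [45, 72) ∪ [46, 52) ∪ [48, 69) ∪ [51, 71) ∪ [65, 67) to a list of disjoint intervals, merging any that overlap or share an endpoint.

[45, 72) is disjoint → start new block.
[46, 52) overlaps/touches [45, 72) → extend to [45, 72).
[48, 69) overlaps/touches [45, 72) → extend to [45, 72).
[51, 71) overlaps/touches [45, 72) → extend to [45, 72).
[65, 67) overlaps/touches [45, 72) → extend to [45, 72).

[18, 44) ∪ [45, 72)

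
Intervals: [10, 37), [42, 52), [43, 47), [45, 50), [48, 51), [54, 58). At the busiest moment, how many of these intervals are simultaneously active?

3

Sweep endpoints in order; track running count of active intervals.
Peak of 3 reached at 45.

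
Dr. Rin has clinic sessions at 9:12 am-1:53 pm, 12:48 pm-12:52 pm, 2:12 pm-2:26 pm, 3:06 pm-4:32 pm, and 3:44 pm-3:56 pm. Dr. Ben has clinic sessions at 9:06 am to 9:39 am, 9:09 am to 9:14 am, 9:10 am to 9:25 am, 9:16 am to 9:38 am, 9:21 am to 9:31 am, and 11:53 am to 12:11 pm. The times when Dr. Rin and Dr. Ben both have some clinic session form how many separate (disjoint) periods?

A, merged: 9:12 am-1:53 pm, 2:12 pm-2:26 pm, 3:06 pm-4:32 pm.
B, merged: 9:06 am-9:39 am, 11:53 am-12:11 pm.
A ∩ B = 9:12 am-9:39 am, 11:53 am-12:11 pm.
That is 2 disjoint pieces.

2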